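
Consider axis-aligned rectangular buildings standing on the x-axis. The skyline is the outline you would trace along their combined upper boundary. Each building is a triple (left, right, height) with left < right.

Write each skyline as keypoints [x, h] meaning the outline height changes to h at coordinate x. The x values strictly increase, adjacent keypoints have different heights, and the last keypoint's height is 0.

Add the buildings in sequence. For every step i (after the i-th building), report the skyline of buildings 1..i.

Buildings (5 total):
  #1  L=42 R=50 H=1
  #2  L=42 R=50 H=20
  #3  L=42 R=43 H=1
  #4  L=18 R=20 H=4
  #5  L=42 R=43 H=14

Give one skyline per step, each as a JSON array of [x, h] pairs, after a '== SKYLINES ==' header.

== SKYLINES ==
[[42,1],[50,0]]
[[42,20],[50,0]]
[[42,20],[50,0]]
[[18,4],[20,0],[42,20],[50,0]]
[[18,4],[20,0],[42,20],[50,0]]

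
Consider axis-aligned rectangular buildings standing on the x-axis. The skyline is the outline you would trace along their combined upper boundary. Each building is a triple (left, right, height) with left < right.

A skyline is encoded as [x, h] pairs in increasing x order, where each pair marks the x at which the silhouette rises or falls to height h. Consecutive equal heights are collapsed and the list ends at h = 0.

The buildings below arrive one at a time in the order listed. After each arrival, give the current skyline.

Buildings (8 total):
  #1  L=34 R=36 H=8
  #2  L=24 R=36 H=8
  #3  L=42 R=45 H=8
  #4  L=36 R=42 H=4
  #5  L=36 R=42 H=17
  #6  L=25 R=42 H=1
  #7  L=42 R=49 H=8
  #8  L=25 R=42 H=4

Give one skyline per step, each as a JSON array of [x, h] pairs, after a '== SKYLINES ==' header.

== SKYLINES ==
[[34,8],[36,0]]
[[24,8],[36,0]]
[[24,8],[36,0],[42,8],[45,0]]
[[24,8],[36,4],[42,8],[45,0]]
[[24,8],[36,17],[42,8],[45,0]]
[[24,8],[36,17],[42,8],[45,0]]
[[24,8],[36,17],[42,8],[49,0]]
[[24,8],[36,17],[42,8],[49,0]]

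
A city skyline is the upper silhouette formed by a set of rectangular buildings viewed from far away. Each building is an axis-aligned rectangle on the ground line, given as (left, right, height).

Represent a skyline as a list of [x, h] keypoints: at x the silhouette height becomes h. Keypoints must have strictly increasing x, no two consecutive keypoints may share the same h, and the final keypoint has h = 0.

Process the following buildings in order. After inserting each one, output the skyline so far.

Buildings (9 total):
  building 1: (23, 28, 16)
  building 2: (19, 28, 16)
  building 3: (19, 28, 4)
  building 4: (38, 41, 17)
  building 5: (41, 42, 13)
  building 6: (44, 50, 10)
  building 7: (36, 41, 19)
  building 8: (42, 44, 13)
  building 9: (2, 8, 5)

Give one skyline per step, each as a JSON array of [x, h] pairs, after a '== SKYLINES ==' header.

== SKYLINES ==
[[23,16],[28,0]]
[[19,16],[28,0]]
[[19,16],[28,0]]
[[19,16],[28,0],[38,17],[41,0]]
[[19,16],[28,0],[38,17],[41,13],[42,0]]
[[19,16],[28,0],[38,17],[41,13],[42,0],[44,10],[50,0]]
[[19,16],[28,0],[36,19],[41,13],[42,0],[44,10],[50,0]]
[[19,16],[28,0],[36,19],[41,13],[44,10],[50,0]]
[[2,5],[8,0],[19,16],[28,0],[36,19],[41,13],[44,10],[50,0]]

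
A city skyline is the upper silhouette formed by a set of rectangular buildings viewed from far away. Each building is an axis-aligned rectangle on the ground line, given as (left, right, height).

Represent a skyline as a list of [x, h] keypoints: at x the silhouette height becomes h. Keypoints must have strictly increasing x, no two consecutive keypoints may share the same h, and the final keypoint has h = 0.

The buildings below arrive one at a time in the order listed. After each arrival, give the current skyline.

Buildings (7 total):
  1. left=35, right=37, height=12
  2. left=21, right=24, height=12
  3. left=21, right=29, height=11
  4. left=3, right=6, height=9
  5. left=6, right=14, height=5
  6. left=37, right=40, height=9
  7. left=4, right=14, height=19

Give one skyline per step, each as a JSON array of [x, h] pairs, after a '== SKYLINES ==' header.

== SKYLINES ==
[[35,12],[37,0]]
[[21,12],[24,0],[35,12],[37,0]]
[[21,12],[24,11],[29,0],[35,12],[37,0]]
[[3,9],[6,0],[21,12],[24,11],[29,0],[35,12],[37,0]]
[[3,9],[6,5],[14,0],[21,12],[24,11],[29,0],[35,12],[37,0]]
[[3,9],[6,5],[14,0],[21,12],[24,11],[29,0],[35,12],[37,9],[40,0]]
[[3,9],[4,19],[14,0],[21,12],[24,11],[29,0],[35,12],[37,9],[40,0]]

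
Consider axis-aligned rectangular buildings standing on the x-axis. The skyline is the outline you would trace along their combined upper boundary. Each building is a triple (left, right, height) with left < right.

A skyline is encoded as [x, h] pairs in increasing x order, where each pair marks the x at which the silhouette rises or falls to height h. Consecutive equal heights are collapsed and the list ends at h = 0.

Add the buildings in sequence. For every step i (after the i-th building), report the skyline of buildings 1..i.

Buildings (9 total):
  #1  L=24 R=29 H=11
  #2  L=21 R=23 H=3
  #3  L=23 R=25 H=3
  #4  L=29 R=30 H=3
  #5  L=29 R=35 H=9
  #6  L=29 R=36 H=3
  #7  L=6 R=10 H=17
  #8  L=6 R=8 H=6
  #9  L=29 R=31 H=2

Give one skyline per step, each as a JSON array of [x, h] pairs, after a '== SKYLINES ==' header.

== SKYLINES ==
[[24,11],[29,0]]
[[21,3],[23,0],[24,11],[29,0]]
[[21,3],[24,11],[29,0]]
[[21,3],[24,11],[29,3],[30,0]]
[[21,3],[24,11],[29,9],[35,0]]
[[21,3],[24,11],[29,9],[35,3],[36,0]]
[[6,17],[10,0],[21,3],[24,11],[29,9],[35,3],[36,0]]
[[6,17],[10,0],[21,3],[24,11],[29,9],[35,3],[36,0]]
[[6,17],[10,0],[21,3],[24,11],[29,9],[35,3],[36,0]]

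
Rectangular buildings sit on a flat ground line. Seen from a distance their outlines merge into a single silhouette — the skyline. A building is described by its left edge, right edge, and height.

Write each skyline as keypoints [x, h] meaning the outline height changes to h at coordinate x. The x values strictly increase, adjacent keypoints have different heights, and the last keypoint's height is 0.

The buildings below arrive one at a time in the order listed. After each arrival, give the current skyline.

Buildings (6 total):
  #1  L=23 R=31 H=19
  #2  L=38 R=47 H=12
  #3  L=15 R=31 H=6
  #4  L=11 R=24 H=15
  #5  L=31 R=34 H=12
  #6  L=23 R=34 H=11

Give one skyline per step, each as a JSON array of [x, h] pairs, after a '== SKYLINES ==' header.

== SKYLINES ==
[[23,19],[31,0]]
[[23,19],[31,0],[38,12],[47,0]]
[[15,6],[23,19],[31,0],[38,12],[47,0]]
[[11,15],[23,19],[31,0],[38,12],[47,0]]
[[11,15],[23,19],[31,12],[34,0],[38,12],[47,0]]
[[11,15],[23,19],[31,12],[34,0],[38,12],[47,0]]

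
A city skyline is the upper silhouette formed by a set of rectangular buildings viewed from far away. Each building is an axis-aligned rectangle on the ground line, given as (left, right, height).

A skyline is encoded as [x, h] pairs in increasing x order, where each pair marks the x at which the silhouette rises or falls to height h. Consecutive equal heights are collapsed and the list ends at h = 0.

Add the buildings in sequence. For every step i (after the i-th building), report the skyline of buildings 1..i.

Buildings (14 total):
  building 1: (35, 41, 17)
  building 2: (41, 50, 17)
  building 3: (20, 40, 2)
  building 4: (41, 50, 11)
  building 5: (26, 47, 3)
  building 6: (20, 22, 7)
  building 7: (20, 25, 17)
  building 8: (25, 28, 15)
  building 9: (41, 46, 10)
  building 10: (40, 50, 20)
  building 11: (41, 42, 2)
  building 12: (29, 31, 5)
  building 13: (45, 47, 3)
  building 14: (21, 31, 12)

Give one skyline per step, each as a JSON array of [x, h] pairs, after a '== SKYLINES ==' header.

== SKYLINES ==
[[35,17],[41,0]]
[[35,17],[50,0]]
[[20,2],[35,17],[50,0]]
[[20,2],[35,17],[50,0]]
[[20,2],[26,3],[35,17],[50,0]]
[[20,7],[22,2],[26,3],[35,17],[50,0]]
[[20,17],[25,2],[26,3],[35,17],[50,0]]
[[20,17],[25,15],[28,3],[35,17],[50,0]]
[[20,17],[25,15],[28,3],[35,17],[50,0]]
[[20,17],[25,15],[28,3],[35,17],[40,20],[50,0]]
[[20,17],[25,15],[28,3],[35,17],[40,20],[50,0]]
[[20,17],[25,15],[28,3],[29,5],[31,3],[35,17],[40,20],[50,0]]
[[20,17],[25,15],[28,3],[29,5],[31,3],[35,17],[40,20],[50,0]]
[[20,17],[25,15],[28,12],[31,3],[35,17],[40,20],[50,0]]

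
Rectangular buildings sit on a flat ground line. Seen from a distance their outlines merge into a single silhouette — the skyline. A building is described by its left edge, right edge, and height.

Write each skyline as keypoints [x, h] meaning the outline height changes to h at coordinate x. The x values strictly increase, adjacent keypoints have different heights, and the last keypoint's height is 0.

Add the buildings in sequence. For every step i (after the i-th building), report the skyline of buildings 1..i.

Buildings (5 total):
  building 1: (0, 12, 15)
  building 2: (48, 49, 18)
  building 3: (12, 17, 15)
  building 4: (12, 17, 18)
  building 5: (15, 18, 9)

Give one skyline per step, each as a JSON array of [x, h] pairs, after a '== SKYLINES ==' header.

== SKYLINES ==
[[0,15],[12,0]]
[[0,15],[12,0],[48,18],[49,0]]
[[0,15],[17,0],[48,18],[49,0]]
[[0,15],[12,18],[17,0],[48,18],[49,0]]
[[0,15],[12,18],[17,9],[18,0],[48,18],[49,0]]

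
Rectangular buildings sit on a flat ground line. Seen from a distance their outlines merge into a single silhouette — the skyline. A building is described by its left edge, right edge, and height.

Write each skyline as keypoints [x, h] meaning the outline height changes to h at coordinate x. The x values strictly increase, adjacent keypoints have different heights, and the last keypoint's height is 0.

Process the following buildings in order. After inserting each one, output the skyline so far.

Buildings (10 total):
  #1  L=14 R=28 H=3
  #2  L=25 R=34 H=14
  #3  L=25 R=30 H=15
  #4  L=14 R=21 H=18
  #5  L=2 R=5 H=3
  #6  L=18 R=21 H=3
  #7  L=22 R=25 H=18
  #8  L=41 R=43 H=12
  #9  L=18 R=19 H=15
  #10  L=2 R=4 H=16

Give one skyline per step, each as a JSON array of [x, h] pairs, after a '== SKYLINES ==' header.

== SKYLINES ==
[[14,3],[28,0]]
[[14,3],[25,14],[34,0]]
[[14,3],[25,15],[30,14],[34,0]]
[[14,18],[21,3],[25,15],[30,14],[34,0]]
[[2,3],[5,0],[14,18],[21,3],[25,15],[30,14],[34,0]]
[[2,3],[5,0],[14,18],[21,3],[25,15],[30,14],[34,0]]
[[2,3],[5,0],[14,18],[21,3],[22,18],[25,15],[30,14],[34,0]]
[[2,3],[5,0],[14,18],[21,3],[22,18],[25,15],[30,14],[34,0],[41,12],[43,0]]
[[2,3],[5,0],[14,18],[21,3],[22,18],[25,15],[30,14],[34,0],[41,12],[43,0]]
[[2,16],[4,3],[5,0],[14,18],[21,3],[22,18],[25,15],[30,14],[34,0],[41,12],[43,0]]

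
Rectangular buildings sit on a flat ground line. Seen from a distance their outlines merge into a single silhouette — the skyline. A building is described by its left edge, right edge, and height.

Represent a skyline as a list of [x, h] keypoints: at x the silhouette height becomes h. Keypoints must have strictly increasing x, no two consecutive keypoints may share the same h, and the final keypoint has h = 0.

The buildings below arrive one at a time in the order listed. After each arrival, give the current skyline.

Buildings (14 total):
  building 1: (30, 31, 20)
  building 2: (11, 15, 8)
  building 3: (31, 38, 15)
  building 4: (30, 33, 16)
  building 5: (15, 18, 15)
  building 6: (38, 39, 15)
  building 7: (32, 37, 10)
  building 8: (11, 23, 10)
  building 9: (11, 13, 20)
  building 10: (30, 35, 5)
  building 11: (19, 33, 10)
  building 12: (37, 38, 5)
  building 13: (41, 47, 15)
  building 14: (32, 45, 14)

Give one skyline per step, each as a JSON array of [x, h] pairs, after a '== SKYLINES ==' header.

== SKYLINES ==
[[30,20],[31,0]]
[[11,8],[15,0],[30,20],[31,0]]
[[11,8],[15,0],[30,20],[31,15],[38,0]]
[[11,8],[15,0],[30,20],[31,16],[33,15],[38,0]]
[[11,8],[15,15],[18,0],[30,20],[31,16],[33,15],[38,0]]
[[11,8],[15,15],[18,0],[30,20],[31,16],[33,15],[39,0]]
[[11,8],[15,15],[18,0],[30,20],[31,16],[33,15],[39,0]]
[[11,10],[15,15],[18,10],[23,0],[30,20],[31,16],[33,15],[39,0]]
[[11,20],[13,10],[15,15],[18,10],[23,0],[30,20],[31,16],[33,15],[39,0]]
[[11,20],[13,10],[15,15],[18,10],[23,0],[30,20],[31,16],[33,15],[39,0]]
[[11,20],[13,10],[15,15],[18,10],[30,20],[31,16],[33,15],[39,0]]
[[11,20],[13,10],[15,15],[18,10],[30,20],[31,16],[33,15],[39,0]]
[[11,20],[13,10],[15,15],[18,10],[30,20],[31,16],[33,15],[39,0],[41,15],[47,0]]
[[11,20],[13,10],[15,15],[18,10],[30,20],[31,16],[33,15],[39,14],[41,15],[47,0]]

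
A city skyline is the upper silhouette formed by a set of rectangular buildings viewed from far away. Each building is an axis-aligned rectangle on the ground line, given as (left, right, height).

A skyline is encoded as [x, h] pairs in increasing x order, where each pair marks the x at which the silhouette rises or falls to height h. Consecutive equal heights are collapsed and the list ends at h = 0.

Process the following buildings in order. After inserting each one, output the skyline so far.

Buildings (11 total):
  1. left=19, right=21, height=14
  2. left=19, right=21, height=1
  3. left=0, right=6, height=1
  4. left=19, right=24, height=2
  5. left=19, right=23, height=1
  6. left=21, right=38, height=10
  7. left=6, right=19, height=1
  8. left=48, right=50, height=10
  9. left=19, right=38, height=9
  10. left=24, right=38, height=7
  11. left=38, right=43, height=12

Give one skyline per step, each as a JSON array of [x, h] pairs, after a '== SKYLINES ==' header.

== SKYLINES ==
[[19,14],[21,0]]
[[19,14],[21,0]]
[[0,1],[6,0],[19,14],[21,0]]
[[0,1],[6,0],[19,14],[21,2],[24,0]]
[[0,1],[6,0],[19,14],[21,2],[24,0]]
[[0,1],[6,0],[19,14],[21,10],[38,0]]
[[0,1],[19,14],[21,10],[38,0]]
[[0,1],[19,14],[21,10],[38,0],[48,10],[50,0]]
[[0,1],[19,14],[21,10],[38,0],[48,10],[50,0]]
[[0,1],[19,14],[21,10],[38,0],[48,10],[50,0]]
[[0,1],[19,14],[21,10],[38,12],[43,0],[48,10],[50,0]]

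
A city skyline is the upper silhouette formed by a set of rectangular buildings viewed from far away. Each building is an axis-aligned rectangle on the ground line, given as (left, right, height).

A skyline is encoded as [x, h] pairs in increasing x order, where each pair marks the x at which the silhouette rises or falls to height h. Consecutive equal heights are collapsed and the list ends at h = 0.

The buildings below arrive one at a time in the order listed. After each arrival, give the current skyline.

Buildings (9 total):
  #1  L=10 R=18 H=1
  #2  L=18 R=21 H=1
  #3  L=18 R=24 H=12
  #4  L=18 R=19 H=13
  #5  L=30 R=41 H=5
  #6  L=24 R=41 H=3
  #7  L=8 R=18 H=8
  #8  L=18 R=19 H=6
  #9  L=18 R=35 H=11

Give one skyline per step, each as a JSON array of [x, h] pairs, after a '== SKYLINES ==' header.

== SKYLINES ==
[[10,1],[18,0]]
[[10,1],[21,0]]
[[10,1],[18,12],[24,0]]
[[10,1],[18,13],[19,12],[24,0]]
[[10,1],[18,13],[19,12],[24,0],[30,5],[41,0]]
[[10,1],[18,13],[19,12],[24,3],[30,5],[41,0]]
[[8,8],[18,13],[19,12],[24,3],[30,5],[41,0]]
[[8,8],[18,13],[19,12],[24,3],[30,5],[41,0]]
[[8,8],[18,13],[19,12],[24,11],[35,5],[41,0]]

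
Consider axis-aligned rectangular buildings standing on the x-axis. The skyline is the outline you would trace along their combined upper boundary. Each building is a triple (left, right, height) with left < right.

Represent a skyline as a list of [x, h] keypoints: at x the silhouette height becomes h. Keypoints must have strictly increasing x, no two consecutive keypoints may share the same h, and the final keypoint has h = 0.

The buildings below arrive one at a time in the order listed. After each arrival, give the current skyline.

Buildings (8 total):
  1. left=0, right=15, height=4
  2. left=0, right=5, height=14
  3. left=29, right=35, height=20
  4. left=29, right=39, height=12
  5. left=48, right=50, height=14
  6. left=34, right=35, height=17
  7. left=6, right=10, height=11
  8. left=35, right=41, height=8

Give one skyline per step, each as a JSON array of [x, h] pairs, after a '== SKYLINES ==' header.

== SKYLINES ==
[[0,4],[15,0]]
[[0,14],[5,4],[15,0]]
[[0,14],[5,4],[15,0],[29,20],[35,0]]
[[0,14],[5,4],[15,0],[29,20],[35,12],[39,0]]
[[0,14],[5,4],[15,0],[29,20],[35,12],[39,0],[48,14],[50,0]]
[[0,14],[5,4],[15,0],[29,20],[35,12],[39,0],[48,14],[50,0]]
[[0,14],[5,4],[6,11],[10,4],[15,0],[29,20],[35,12],[39,0],[48,14],[50,0]]
[[0,14],[5,4],[6,11],[10,4],[15,0],[29,20],[35,12],[39,8],[41,0],[48,14],[50,0]]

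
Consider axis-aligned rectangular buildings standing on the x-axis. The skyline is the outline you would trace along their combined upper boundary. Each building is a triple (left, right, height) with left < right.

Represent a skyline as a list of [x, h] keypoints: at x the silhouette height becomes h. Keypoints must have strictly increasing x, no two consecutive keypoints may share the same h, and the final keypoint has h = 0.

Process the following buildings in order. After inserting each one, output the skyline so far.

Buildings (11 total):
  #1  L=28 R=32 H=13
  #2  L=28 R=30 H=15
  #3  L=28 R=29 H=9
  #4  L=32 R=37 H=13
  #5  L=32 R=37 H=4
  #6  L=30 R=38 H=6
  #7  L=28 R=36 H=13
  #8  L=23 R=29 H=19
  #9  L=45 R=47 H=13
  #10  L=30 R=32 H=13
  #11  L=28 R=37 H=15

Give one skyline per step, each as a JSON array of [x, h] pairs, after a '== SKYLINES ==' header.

== SKYLINES ==
[[28,13],[32,0]]
[[28,15],[30,13],[32,0]]
[[28,15],[30,13],[32,0]]
[[28,15],[30,13],[37,0]]
[[28,15],[30,13],[37,0]]
[[28,15],[30,13],[37,6],[38,0]]
[[28,15],[30,13],[37,6],[38,0]]
[[23,19],[29,15],[30,13],[37,6],[38,0]]
[[23,19],[29,15],[30,13],[37,6],[38,0],[45,13],[47,0]]
[[23,19],[29,15],[30,13],[37,6],[38,0],[45,13],[47,0]]
[[23,19],[29,15],[37,6],[38,0],[45,13],[47,0]]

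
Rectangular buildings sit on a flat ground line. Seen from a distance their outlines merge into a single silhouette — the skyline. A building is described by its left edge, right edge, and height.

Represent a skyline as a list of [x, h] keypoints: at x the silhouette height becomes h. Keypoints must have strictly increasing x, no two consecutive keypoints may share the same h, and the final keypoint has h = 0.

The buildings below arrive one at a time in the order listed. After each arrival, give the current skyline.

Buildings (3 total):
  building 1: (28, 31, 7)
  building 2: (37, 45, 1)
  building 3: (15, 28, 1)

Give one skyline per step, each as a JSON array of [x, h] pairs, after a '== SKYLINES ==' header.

== SKYLINES ==
[[28,7],[31,0]]
[[28,7],[31,0],[37,1],[45,0]]
[[15,1],[28,7],[31,0],[37,1],[45,0]]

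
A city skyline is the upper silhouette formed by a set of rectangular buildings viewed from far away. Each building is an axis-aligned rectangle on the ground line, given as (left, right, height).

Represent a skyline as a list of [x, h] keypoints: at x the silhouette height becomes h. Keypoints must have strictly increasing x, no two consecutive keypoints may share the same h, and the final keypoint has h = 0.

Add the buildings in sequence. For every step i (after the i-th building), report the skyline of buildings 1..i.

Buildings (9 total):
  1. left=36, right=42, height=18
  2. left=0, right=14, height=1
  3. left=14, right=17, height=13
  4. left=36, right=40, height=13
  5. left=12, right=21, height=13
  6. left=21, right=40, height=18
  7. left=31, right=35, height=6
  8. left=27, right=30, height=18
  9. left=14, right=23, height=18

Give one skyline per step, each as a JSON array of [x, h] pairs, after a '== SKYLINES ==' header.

== SKYLINES ==
[[36,18],[42,0]]
[[0,1],[14,0],[36,18],[42,0]]
[[0,1],[14,13],[17,0],[36,18],[42,0]]
[[0,1],[14,13],[17,0],[36,18],[42,0]]
[[0,1],[12,13],[21,0],[36,18],[42,0]]
[[0,1],[12,13],[21,18],[42,0]]
[[0,1],[12,13],[21,18],[42,0]]
[[0,1],[12,13],[21,18],[42,0]]
[[0,1],[12,13],[14,18],[42,0]]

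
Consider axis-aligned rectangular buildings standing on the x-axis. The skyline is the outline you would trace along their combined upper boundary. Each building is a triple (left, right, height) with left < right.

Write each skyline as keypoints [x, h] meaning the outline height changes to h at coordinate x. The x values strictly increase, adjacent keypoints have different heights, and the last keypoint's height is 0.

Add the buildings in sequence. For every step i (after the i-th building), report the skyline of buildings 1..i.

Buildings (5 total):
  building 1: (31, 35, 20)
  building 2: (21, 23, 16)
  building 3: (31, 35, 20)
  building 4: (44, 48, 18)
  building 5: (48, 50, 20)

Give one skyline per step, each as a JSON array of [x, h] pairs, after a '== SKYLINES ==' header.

== SKYLINES ==
[[31,20],[35,0]]
[[21,16],[23,0],[31,20],[35,0]]
[[21,16],[23,0],[31,20],[35,0]]
[[21,16],[23,0],[31,20],[35,0],[44,18],[48,0]]
[[21,16],[23,0],[31,20],[35,0],[44,18],[48,20],[50,0]]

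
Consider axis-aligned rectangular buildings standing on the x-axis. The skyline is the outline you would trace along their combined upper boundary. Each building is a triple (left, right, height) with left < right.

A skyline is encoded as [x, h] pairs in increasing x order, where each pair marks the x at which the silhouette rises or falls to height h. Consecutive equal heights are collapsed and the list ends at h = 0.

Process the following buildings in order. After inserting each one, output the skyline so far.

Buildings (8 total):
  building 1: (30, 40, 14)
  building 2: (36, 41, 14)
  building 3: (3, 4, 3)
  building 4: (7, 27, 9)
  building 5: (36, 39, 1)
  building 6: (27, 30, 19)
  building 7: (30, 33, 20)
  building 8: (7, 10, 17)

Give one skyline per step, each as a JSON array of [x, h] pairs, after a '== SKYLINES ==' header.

== SKYLINES ==
[[30,14],[40,0]]
[[30,14],[41,0]]
[[3,3],[4,0],[30,14],[41,0]]
[[3,3],[4,0],[7,9],[27,0],[30,14],[41,0]]
[[3,3],[4,0],[7,9],[27,0],[30,14],[41,0]]
[[3,3],[4,0],[7,9],[27,19],[30,14],[41,0]]
[[3,3],[4,0],[7,9],[27,19],[30,20],[33,14],[41,0]]
[[3,3],[4,0],[7,17],[10,9],[27,19],[30,20],[33,14],[41,0]]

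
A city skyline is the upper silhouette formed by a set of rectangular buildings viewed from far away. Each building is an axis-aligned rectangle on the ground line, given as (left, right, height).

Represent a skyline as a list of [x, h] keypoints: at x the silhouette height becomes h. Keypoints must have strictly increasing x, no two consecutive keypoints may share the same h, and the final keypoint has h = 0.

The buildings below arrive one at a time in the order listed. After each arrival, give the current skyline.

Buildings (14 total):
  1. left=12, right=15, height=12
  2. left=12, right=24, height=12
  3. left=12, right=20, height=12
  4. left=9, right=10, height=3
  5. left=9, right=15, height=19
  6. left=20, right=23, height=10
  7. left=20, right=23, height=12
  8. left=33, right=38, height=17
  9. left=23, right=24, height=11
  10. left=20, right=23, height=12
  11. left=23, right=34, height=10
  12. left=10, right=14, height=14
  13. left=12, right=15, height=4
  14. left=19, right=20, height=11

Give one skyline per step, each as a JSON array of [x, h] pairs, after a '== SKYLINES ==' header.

== SKYLINES ==
[[12,12],[15,0]]
[[12,12],[24,0]]
[[12,12],[24,0]]
[[9,3],[10,0],[12,12],[24,0]]
[[9,19],[15,12],[24,0]]
[[9,19],[15,12],[24,0]]
[[9,19],[15,12],[24,0]]
[[9,19],[15,12],[24,0],[33,17],[38,0]]
[[9,19],[15,12],[24,0],[33,17],[38,0]]
[[9,19],[15,12],[24,0],[33,17],[38,0]]
[[9,19],[15,12],[24,10],[33,17],[38,0]]
[[9,19],[15,12],[24,10],[33,17],[38,0]]
[[9,19],[15,12],[24,10],[33,17],[38,0]]
[[9,19],[15,12],[24,10],[33,17],[38,0]]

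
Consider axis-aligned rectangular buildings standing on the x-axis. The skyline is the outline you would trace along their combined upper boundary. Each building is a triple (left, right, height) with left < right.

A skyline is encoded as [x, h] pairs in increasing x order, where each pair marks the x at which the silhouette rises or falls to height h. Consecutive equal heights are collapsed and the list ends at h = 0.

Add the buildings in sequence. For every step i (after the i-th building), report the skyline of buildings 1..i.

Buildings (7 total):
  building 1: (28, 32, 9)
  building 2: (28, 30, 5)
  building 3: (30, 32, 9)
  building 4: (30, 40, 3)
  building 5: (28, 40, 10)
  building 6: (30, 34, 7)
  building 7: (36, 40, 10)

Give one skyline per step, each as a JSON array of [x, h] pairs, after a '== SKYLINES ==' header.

== SKYLINES ==
[[28,9],[32,0]]
[[28,9],[32,0]]
[[28,9],[32,0]]
[[28,9],[32,3],[40,0]]
[[28,10],[40,0]]
[[28,10],[40,0]]
[[28,10],[40,0]]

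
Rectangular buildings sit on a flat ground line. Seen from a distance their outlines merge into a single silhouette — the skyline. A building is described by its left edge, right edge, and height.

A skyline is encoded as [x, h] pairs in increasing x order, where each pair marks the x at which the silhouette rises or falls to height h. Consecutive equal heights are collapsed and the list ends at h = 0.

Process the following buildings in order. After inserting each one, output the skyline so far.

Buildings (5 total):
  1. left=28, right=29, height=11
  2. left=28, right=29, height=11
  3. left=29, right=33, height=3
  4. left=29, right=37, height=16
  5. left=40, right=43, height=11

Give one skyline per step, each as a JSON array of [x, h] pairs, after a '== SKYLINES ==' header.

== SKYLINES ==
[[28,11],[29,0]]
[[28,11],[29,0]]
[[28,11],[29,3],[33,0]]
[[28,11],[29,16],[37,0]]
[[28,11],[29,16],[37,0],[40,11],[43,0]]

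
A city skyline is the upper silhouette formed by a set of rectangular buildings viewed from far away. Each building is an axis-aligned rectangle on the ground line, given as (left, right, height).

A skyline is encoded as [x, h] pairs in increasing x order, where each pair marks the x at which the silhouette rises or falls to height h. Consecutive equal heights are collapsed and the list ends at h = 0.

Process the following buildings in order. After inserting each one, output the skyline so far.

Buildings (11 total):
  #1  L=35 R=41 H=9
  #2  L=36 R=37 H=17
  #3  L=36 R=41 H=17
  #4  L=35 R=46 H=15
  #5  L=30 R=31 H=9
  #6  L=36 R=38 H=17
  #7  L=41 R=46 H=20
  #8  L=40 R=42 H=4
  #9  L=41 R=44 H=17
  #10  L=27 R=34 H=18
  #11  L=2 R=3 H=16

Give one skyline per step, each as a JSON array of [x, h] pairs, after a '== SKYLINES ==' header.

== SKYLINES ==
[[35,9],[41,0]]
[[35,9],[36,17],[37,9],[41,0]]
[[35,9],[36,17],[41,0]]
[[35,15],[36,17],[41,15],[46,0]]
[[30,9],[31,0],[35,15],[36,17],[41,15],[46,0]]
[[30,9],[31,0],[35,15],[36,17],[41,15],[46,0]]
[[30,9],[31,0],[35,15],[36,17],[41,20],[46,0]]
[[30,9],[31,0],[35,15],[36,17],[41,20],[46,0]]
[[30,9],[31,0],[35,15],[36,17],[41,20],[46,0]]
[[27,18],[34,0],[35,15],[36,17],[41,20],[46,0]]
[[2,16],[3,0],[27,18],[34,0],[35,15],[36,17],[41,20],[46,0]]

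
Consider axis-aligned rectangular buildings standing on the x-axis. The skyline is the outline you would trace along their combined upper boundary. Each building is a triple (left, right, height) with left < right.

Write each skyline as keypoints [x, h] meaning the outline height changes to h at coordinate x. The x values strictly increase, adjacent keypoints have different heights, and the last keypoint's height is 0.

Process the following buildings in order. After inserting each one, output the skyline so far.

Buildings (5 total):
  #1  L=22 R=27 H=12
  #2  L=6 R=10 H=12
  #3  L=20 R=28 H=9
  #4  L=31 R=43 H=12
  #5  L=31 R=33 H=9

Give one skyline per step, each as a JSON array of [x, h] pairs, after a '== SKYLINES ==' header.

== SKYLINES ==
[[22,12],[27,0]]
[[6,12],[10,0],[22,12],[27,0]]
[[6,12],[10,0],[20,9],[22,12],[27,9],[28,0]]
[[6,12],[10,0],[20,9],[22,12],[27,9],[28,0],[31,12],[43,0]]
[[6,12],[10,0],[20,9],[22,12],[27,9],[28,0],[31,12],[43,0]]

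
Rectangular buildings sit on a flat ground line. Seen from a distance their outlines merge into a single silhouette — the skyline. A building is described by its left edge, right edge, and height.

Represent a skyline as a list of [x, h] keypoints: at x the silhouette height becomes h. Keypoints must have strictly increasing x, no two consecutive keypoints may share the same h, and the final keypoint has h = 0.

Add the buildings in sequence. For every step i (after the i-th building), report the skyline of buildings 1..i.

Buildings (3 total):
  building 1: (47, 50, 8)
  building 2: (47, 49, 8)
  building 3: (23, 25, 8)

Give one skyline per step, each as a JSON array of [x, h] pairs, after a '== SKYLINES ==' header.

== SKYLINES ==
[[47,8],[50,0]]
[[47,8],[50,0]]
[[23,8],[25,0],[47,8],[50,0]]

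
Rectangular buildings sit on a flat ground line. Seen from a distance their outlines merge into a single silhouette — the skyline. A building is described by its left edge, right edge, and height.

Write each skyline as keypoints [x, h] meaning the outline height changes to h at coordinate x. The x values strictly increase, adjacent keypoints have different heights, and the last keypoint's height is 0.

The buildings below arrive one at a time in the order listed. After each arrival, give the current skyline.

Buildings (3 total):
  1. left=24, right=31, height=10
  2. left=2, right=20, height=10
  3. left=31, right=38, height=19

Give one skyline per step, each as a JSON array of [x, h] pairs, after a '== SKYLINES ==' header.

== SKYLINES ==
[[24,10],[31,0]]
[[2,10],[20,0],[24,10],[31,0]]
[[2,10],[20,0],[24,10],[31,19],[38,0]]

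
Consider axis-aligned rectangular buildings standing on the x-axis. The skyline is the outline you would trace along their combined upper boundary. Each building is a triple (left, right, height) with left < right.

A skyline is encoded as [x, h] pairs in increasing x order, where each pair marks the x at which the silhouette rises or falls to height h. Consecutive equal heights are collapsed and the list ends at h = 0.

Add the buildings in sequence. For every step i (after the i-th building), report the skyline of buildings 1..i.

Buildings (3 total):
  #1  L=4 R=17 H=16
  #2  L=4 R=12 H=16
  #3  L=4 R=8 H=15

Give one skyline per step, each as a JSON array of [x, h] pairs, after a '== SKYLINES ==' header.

== SKYLINES ==
[[4,16],[17,0]]
[[4,16],[17,0]]
[[4,16],[17,0]]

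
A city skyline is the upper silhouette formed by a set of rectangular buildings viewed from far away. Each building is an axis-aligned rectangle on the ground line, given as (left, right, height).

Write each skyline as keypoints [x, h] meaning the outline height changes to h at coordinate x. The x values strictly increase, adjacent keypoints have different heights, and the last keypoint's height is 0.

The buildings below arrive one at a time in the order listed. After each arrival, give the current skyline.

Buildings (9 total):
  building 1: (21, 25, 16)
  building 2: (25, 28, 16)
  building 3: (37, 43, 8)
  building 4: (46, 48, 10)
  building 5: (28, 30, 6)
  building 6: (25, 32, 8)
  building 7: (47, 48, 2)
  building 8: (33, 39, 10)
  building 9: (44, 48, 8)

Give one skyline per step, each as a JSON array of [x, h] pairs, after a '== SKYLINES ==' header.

== SKYLINES ==
[[21,16],[25,0]]
[[21,16],[28,0]]
[[21,16],[28,0],[37,8],[43,0]]
[[21,16],[28,0],[37,8],[43,0],[46,10],[48,0]]
[[21,16],[28,6],[30,0],[37,8],[43,0],[46,10],[48,0]]
[[21,16],[28,8],[32,0],[37,8],[43,0],[46,10],[48,0]]
[[21,16],[28,8],[32,0],[37,8],[43,0],[46,10],[48,0]]
[[21,16],[28,8],[32,0],[33,10],[39,8],[43,0],[46,10],[48,0]]
[[21,16],[28,8],[32,0],[33,10],[39,8],[43,0],[44,8],[46,10],[48,0]]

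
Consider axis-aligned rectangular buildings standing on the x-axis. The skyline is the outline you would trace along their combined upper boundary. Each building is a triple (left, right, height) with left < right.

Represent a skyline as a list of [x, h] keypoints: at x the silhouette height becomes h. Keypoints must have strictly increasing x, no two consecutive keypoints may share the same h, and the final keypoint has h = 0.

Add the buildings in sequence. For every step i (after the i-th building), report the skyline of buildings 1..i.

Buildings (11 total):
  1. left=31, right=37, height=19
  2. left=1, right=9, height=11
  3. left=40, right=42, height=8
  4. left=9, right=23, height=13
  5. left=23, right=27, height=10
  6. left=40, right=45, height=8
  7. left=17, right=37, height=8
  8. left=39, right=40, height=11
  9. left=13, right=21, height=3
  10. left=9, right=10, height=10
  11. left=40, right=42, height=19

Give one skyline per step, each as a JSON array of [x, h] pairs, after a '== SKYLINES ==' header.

== SKYLINES ==
[[31,19],[37,0]]
[[1,11],[9,0],[31,19],[37,0]]
[[1,11],[9,0],[31,19],[37,0],[40,8],[42,0]]
[[1,11],[9,13],[23,0],[31,19],[37,0],[40,8],[42,0]]
[[1,11],[9,13],[23,10],[27,0],[31,19],[37,0],[40,8],[42,0]]
[[1,11],[9,13],[23,10],[27,0],[31,19],[37,0],[40,8],[45,0]]
[[1,11],[9,13],[23,10],[27,8],[31,19],[37,0],[40,8],[45,0]]
[[1,11],[9,13],[23,10],[27,8],[31,19],[37,0],[39,11],[40,8],[45,0]]
[[1,11],[9,13],[23,10],[27,8],[31,19],[37,0],[39,11],[40,8],[45,0]]
[[1,11],[9,13],[23,10],[27,8],[31,19],[37,0],[39,11],[40,8],[45,0]]
[[1,11],[9,13],[23,10],[27,8],[31,19],[37,0],[39,11],[40,19],[42,8],[45,0]]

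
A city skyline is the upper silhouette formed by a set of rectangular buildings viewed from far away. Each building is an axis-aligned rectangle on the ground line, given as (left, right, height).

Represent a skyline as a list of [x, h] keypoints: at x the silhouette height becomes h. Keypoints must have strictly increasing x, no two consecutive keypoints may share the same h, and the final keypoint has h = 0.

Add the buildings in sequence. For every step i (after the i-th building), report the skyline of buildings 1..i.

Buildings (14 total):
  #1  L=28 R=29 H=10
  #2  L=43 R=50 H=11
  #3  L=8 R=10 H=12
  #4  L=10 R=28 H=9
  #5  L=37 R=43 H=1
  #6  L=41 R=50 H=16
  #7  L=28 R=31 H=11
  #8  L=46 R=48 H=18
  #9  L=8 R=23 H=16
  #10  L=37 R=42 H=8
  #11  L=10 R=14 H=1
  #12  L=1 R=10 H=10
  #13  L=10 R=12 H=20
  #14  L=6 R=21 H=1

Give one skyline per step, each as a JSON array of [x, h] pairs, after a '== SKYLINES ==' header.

== SKYLINES ==
[[28,10],[29,0]]
[[28,10],[29,0],[43,11],[50,0]]
[[8,12],[10,0],[28,10],[29,0],[43,11],[50,0]]
[[8,12],[10,9],[28,10],[29,0],[43,11],[50,0]]
[[8,12],[10,9],[28,10],[29,0],[37,1],[43,11],[50,0]]
[[8,12],[10,9],[28,10],[29,0],[37,1],[41,16],[50,0]]
[[8,12],[10,9],[28,11],[31,0],[37,1],[41,16],[50,0]]
[[8,12],[10,9],[28,11],[31,0],[37,1],[41,16],[46,18],[48,16],[50,0]]
[[8,16],[23,9],[28,11],[31,0],[37,1],[41,16],[46,18],[48,16],[50,0]]
[[8,16],[23,9],[28,11],[31,0],[37,8],[41,16],[46,18],[48,16],[50,0]]
[[8,16],[23,9],[28,11],[31,0],[37,8],[41,16],[46,18],[48,16],[50,0]]
[[1,10],[8,16],[23,9],[28,11],[31,0],[37,8],[41,16],[46,18],[48,16],[50,0]]
[[1,10],[8,16],[10,20],[12,16],[23,9],[28,11],[31,0],[37,8],[41,16],[46,18],[48,16],[50,0]]
[[1,10],[8,16],[10,20],[12,16],[23,9],[28,11],[31,0],[37,8],[41,16],[46,18],[48,16],[50,0]]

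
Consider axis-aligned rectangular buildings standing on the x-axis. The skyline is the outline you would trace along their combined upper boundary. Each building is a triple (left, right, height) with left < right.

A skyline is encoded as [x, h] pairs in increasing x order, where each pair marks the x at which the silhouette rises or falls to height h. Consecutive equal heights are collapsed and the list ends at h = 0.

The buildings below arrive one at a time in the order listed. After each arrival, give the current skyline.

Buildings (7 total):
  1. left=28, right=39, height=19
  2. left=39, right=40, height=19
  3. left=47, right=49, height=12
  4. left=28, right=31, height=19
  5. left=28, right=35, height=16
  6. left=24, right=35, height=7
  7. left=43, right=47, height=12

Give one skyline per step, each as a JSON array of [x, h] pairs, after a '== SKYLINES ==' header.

== SKYLINES ==
[[28,19],[39,0]]
[[28,19],[40,0]]
[[28,19],[40,0],[47,12],[49,0]]
[[28,19],[40,0],[47,12],[49,0]]
[[28,19],[40,0],[47,12],[49,0]]
[[24,7],[28,19],[40,0],[47,12],[49,0]]
[[24,7],[28,19],[40,0],[43,12],[49,0]]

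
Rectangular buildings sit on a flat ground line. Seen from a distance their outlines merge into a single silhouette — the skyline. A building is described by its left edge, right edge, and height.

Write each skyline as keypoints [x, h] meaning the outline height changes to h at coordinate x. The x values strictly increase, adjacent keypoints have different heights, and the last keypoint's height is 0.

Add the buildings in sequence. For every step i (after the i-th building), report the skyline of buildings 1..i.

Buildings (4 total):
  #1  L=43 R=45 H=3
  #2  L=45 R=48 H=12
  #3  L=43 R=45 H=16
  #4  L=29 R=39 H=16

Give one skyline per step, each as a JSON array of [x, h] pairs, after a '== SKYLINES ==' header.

== SKYLINES ==
[[43,3],[45,0]]
[[43,3],[45,12],[48,0]]
[[43,16],[45,12],[48,0]]
[[29,16],[39,0],[43,16],[45,12],[48,0]]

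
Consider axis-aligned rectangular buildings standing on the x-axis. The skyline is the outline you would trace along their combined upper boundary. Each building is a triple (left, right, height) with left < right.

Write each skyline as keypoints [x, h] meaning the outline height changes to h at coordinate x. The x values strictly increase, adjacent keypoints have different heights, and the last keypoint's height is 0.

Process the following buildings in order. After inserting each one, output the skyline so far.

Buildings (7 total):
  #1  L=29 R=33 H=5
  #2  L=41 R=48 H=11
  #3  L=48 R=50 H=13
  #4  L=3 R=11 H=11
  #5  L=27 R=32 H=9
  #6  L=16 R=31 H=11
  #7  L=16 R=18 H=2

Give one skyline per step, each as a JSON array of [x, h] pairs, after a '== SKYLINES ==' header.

== SKYLINES ==
[[29,5],[33,0]]
[[29,5],[33,0],[41,11],[48,0]]
[[29,5],[33,0],[41,11],[48,13],[50,0]]
[[3,11],[11,0],[29,5],[33,0],[41,11],[48,13],[50,0]]
[[3,11],[11,0],[27,9],[32,5],[33,0],[41,11],[48,13],[50,0]]
[[3,11],[11,0],[16,11],[31,9],[32,5],[33,0],[41,11],[48,13],[50,0]]
[[3,11],[11,0],[16,11],[31,9],[32,5],[33,0],[41,11],[48,13],[50,0]]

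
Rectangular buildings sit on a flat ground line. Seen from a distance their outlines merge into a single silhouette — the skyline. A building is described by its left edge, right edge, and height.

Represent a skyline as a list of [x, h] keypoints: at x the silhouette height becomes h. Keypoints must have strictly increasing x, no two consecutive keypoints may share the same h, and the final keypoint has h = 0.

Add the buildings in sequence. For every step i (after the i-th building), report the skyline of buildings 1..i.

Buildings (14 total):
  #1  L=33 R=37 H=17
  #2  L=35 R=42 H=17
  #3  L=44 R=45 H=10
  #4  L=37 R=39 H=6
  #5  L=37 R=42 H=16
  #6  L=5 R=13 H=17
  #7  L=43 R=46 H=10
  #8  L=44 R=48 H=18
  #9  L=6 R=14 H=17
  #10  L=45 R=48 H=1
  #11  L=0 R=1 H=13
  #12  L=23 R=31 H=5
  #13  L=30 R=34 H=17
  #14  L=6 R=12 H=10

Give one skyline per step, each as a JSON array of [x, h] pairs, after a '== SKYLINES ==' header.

== SKYLINES ==
[[33,17],[37,0]]
[[33,17],[42,0]]
[[33,17],[42,0],[44,10],[45,0]]
[[33,17],[42,0],[44,10],[45,0]]
[[33,17],[42,0],[44,10],[45,0]]
[[5,17],[13,0],[33,17],[42,0],[44,10],[45,0]]
[[5,17],[13,0],[33,17],[42,0],[43,10],[46,0]]
[[5,17],[13,0],[33,17],[42,0],[43,10],[44,18],[48,0]]
[[5,17],[14,0],[33,17],[42,0],[43,10],[44,18],[48,0]]
[[5,17],[14,0],[33,17],[42,0],[43,10],[44,18],[48,0]]
[[0,13],[1,0],[5,17],[14,0],[33,17],[42,0],[43,10],[44,18],[48,0]]
[[0,13],[1,0],[5,17],[14,0],[23,5],[31,0],[33,17],[42,0],[43,10],[44,18],[48,0]]
[[0,13],[1,0],[5,17],[14,0],[23,5],[30,17],[42,0],[43,10],[44,18],[48,0]]
[[0,13],[1,0],[5,17],[14,0],[23,5],[30,17],[42,0],[43,10],[44,18],[48,0]]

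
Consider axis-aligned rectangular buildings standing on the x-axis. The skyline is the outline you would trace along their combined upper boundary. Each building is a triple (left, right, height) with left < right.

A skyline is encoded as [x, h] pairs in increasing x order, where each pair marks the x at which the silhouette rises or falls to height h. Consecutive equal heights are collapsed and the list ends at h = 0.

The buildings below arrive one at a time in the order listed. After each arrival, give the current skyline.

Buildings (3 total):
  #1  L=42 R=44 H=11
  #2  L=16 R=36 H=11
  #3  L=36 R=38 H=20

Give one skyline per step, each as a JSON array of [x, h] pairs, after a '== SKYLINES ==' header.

== SKYLINES ==
[[42,11],[44,0]]
[[16,11],[36,0],[42,11],[44,0]]
[[16,11],[36,20],[38,0],[42,11],[44,0]]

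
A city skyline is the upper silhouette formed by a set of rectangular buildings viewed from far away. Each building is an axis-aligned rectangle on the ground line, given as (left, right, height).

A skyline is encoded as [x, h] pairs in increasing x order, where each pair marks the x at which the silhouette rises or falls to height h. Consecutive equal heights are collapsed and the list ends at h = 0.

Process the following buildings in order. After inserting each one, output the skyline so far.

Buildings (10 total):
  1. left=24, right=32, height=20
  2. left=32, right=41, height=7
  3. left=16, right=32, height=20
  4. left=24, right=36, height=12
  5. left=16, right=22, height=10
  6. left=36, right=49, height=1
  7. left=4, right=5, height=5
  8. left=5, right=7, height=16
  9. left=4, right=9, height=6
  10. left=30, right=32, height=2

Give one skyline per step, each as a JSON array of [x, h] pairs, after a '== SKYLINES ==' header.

== SKYLINES ==
[[24,20],[32,0]]
[[24,20],[32,7],[41,0]]
[[16,20],[32,7],[41,0]]
[[16,20],[32,12],[36,7],[41,0]]
[[16,20],[32,12],[36,7],[41,0]]
[[16,20],[32,12],[36,7],[41,1],[49,0]]
[[4,5],[5,0],[16,20],[32,12],[36,7],[41,1],[49,0]]
[[4,5],[5,16],[7,0],[16,20],[32,12],[36,7],[41,1],[49,0]]
[[4,6],[5,16],[7,6],[9,0],[16,20],[32,12],[36,7],[41,1],[49,0]]
[[4,6],[5,16],[7,6],[9,0],[16,20],[32,12],[36,7],[41,1],[49,0]]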